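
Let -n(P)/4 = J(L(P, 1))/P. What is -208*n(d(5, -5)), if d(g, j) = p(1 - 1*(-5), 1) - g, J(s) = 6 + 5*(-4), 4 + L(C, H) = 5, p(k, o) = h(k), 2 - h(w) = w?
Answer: 11648/9 ≈ 1294.2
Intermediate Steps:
h(w) = 2 - w
p(k, o) = 2 - k
L(C, H) = 1 (L(C, H) = -4 + 5 = 1)
J(s) = -14 (J(s) = 6 - 20 = -14)
d(g, j) = -4 - g (d(g, j) = (2 - (1 - 1*(-5))) - g = (2 - (1 + 5)) - g = (2 - 1*6) - g = (2 - 6) - g = -4 - g)
n(P) = 56/P (n(P) = -(-56)/P = 56/P)
-208*n(d(5, -5)) = -11648/(-4 - 1*5) = -11648/(-4 - 5) = -11648/(-9) = -11648*(-1)/9 = -208*(-56/9) = 11648/9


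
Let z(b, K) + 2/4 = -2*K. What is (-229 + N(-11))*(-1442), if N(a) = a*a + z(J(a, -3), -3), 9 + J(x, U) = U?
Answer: 147805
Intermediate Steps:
J(x, U) = -9 + U
z(b, K) = -½ - 2*K
N(a) = 11/2 + a² (N(a) = a*a + (-½ - 2*(-3)) = a² + (-½ + 6) = a² + 11/2 = 11/2 + a²)
(-229 + N(-11))*(-1442) = (-229 + (11/2 + (-11)²))*(-1442) = (-229 + (11/2 + 121))*(-1442) = (-229 + 253/2)*(-1442) = -205/2*(-1442) = 147805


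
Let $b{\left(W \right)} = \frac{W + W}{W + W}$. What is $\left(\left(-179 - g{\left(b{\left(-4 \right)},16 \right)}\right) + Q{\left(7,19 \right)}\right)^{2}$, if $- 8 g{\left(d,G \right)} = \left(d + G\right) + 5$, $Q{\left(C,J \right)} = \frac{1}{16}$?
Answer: $\frac{7946761}{256} \approx 31042.0$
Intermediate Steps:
$Q{\left(C,J \right)} = \frac{1}{16}$
$b{\left(W \right)} = 1$ ($b{\left(W \right)} = \frac{2 W}{2 W} = 2 W \frac{1}{2 W} = 1$)
$g{\left(d,G \right)} = - \frac{5}{8} - \frac{G}{8} - \frac{d}{8}$ ($g{\left(d,G \right)} = - \frac{\left(d + G\right) + 5}{8} = - \frac{\left(G + d\right) + 5}{8} = - \frac{5 + G + d}{8} = - \frac{5}{8} - \frac{G}{8} - \frac{d}{8}$)
$\left(\left(-179 - g{\left(b{\left(-4 \right)},16 \right)}\right) + Q{\left(7,19 \right)}\right)^{2} = \left(\left(-179 - \left(- \frac{5}{8} - 2 - \frac{1}{8}\right)\right) + \frac{1}{16}\right)^{2} = \left(\left(-179 - - \frac{11}{4}\right) + \frac{1}{16}\right)^{2} = \left(\left(-179 + \frac{11}{4}\right) + \frac{1}{16}\right)^{2} = \left(- \frac{705}{4} + \frac{1}{16}\right)^{2} = \left(- \frac{2819}{16}\right)^{2} = \frac{7946761}{256}$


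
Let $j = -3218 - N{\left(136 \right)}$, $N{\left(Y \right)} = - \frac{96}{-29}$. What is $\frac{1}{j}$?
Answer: $- \frac{29}{93418} \approx -0.00031043$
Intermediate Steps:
$N{\left(Y \right)} = \frac{96}{29}$ ($N{\left(Y \right)} = \left(-96\right) \left(- \frac{1}{29}\right) = \frac{96}{29}$)
$j = - \frac{93418}{29}$ ($j = -3218 - \frac{96}{29} = - \frac{93418}{29} \approx -3221.3$)
$\frac{1}{j} = \frac{1}{- \frac{93418}{29}} = - \frac{29}{93418}$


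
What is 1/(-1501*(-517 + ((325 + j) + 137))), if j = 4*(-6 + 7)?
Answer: 1/76551 ≈ 1.3063e-5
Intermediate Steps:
j = 4 (j = 4*1 = 4)
1/(-1501*(-517 + ((325 + j) + 137))) = 1/(-1501*(-517 + ((325 + 4) + 137))) = 1/(-1501*(-517 + (329 + 137))) = 1/(-1501*(-517 + 466)) = 1/(-1501*(-51)) = 1/76551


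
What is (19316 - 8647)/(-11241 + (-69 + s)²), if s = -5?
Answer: -10669/5765 ≈ -1.8507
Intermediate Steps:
(19316 - 8647)/(-11241 + (-69 + s)²) = (19316 - 8647)/(-11241 + (-69 - 5)²) = 10669/(-11241 + (-74)²) = 10669/(-11241 + 5476) = 10669/(-5765) = 10669*(-1/5765) = -10669/5765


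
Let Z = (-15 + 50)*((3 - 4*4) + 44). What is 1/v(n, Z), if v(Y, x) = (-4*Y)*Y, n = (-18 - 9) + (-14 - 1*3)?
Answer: -1/7744 ≈ -0.00012913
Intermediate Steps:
Z = 1085 (Z = 35*((3 - 16) + 44) = 35*(-13 + 44) = 35*31 = 1085)
n = -44 (n = -27 + (-14 - 3) = -27 - 17 = -44)
v(Y, x) = -4*Y**2
1/v(n, Z) = 1/(-4*(-44)**2) = 1/(-4*1936) = 1/(-7744) = -1/7744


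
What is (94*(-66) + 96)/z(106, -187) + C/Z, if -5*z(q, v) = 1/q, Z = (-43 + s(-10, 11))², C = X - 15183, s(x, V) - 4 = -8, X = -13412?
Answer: 7151034565/2209 ≈ 3.2372e+6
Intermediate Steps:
s(x, V) = -4 (s(x, V) = 4 - 8 = -4)
C = -28595 (C = -13412 - 15183 = -28595)
Z = 2209 (Z = (-43 - 4)² = (-47)² = 2209)
z(q, v) = -1/(5*q)
(94*(-66) + 96)/z(106, -187) + C/Z = (94*(-66) + 96)/((-⅕/106)) - 28595/2209 = (-6204 + 96)/((-⅕*1/106)) - 28595*1/2209 = -6108/(-1/530) - 28595/2209 = -6108*(-530) - 28595/2209 = 3237240 - 28595/2209 = 7151034565/2209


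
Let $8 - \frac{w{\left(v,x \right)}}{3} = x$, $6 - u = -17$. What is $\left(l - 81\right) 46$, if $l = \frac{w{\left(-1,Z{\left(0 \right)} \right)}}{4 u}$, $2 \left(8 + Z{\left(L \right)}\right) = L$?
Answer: $-3702$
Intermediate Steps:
$u = 23$ ($u = 6 - -17 = 6 + 17 = 23$)
$Z{\left(L \right)} = -8 + \frac{L}{2}$
$w{\left(v,x \right)} = 24 - 3 x$
$l = \frac{12}{23}$ ($l = \frac{24 - 3 \left(-8 + \frac{1}{2} \cdot 0\right)}{4 \cdot 23} = \frac{24 - 3 \left(-8 + 0\right)}{92} = \left(24 - -24\right) \frac{1}{92} = \left(24 + 24\right) \frac{1}{92} = 48 \cdot \frac{1}{92} = \frac{12}{23} \approx 0.52174$)
$\left(l - 81\right) 46 = \left(\frac{12}{23} - 81\right) 46 = \left(- \frac{1851}{23}\right) 46 = -3702$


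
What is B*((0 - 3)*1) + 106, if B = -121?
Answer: 469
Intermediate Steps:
B*((0 - 3)*1) + 106 = -121*(0 - 3) + 106 = -(-363) + 106 = -121*(-3) + 106 = 363 + 106 = 469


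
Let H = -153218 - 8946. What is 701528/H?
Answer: -175382/40541 ≈ -4.3260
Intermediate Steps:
H = -162164
701528/H = 701528/(-162164) = 701528*(-1/162164) = -175382/40541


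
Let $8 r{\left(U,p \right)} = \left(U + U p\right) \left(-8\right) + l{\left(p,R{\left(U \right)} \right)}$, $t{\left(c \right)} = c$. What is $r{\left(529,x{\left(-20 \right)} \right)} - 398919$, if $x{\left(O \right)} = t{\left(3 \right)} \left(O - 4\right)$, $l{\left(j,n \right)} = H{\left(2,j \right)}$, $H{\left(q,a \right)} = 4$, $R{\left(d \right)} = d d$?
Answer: $- \frac{722719}{2} \approx -3.6136 \cdot 10^{5}$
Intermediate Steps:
$R{\left(d \right)} = d^{2}$
$l{\left(j,n \right)} = 4$
$x{\left(O \right)} = -12 + 3 O$ ($x{\left(O \right)} = 3 \left(O - 4\right) = 3 \left(-4 + O\right) = -12 + 3 O$)
$r{\left(U,p \right)} = \frac{1}{2} - U - U p$ ($r{\left(U,p \right)} = \frac{\left(U + U p\right) \left(-8\right) + 4}{8} = \frac{\left(- 8 U - 8 U p\right) + 4}{8} = \frac{4 - 8 U - 8 U p}{8} = \frac{1}{2} - U - U p$)
$r{\left(529,x{\left(-20 \right)} \right)} - 398919 = \left(\frac{1}{2} - 529 - 529 \left(-12 + 3 \left(-20\right)\right)\right) - 398919 = \left(\frac{1}{2} - 529 - 529 \left(-12 - 60\right)\right) - 398919 = \left(\frac{1}{2} - 529 - 529 \left(-72\right)\right) - 398919 = \left(\frac{1}{2} - 529 + 38088\right) - 398919 = \frac{75119}{2} - 398919 = - \frac{722719}{2}$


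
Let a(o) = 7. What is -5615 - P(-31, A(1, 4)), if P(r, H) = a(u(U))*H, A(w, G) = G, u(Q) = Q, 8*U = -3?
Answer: -5643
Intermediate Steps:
U = -3/8 (U = (1/8)*(-3) = -3/8 ≈ -0.37500)
P(r, H) = 7*H
-5615 - P(-31, A(1, 4)) = -5615 - 7*4 = -5615 - 1*28 = -5615 - 28 = -5643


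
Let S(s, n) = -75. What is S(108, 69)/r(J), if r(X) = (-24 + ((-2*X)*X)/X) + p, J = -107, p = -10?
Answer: -5/12 ≈ -0.41667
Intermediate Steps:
r(X) = -34 - 2*X (r(X) = (-24 + ((-2*X)*X)/X) - 10 = (-24 + (-2*X²)/X) - 10 = (-24 - 2*X) - 10 = -34 - 2*X)
S(108, 69)/r(J) = -75/(-34 - 2*(-107)) = -75/(-34 + 214) = -75/180 = -75*1/180 = -5/12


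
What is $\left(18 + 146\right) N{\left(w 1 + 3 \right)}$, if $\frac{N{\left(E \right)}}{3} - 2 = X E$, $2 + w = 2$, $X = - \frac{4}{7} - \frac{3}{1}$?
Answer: $- \frac{30012}{7} \approx -4287.4$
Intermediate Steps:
$X = - \frac{25}{7}$ ($X = \left(-4\right) \frac{1}{7} - 3 = - \frac{4}{7} - 3 = - \frac{25}{7} \approx -3.5714$)
$w = 0$ ($w = -2 + 2 = 0$)
$N{\left(E \right)} = 6 - \frac{75 E}{7}$ ($N{\left(E \right)} = 6 + 3 \left(- \frac{25 E}{7}\right) = 6 - \frac{75 E}{7}$)
$\left(18 + 146\right) N{\left(w 1 + 3 \right)} = \left(18 + 146\right) \left(6 - \frac{75 \left(0 \cdot 1 + 3\right)}{7}\right) = 164 \left(6 - \frac{75 \left(0 + 3\right)}{7}\right) = 164 \left(6 - \frac{225}{7}\right) = 164 \left(- \frac{183}{7}\right) = - \frac{30012}{7}$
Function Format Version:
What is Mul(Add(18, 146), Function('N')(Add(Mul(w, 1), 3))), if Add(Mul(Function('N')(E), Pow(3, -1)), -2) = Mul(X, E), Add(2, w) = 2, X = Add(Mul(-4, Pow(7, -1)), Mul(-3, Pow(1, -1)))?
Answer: Rational(-30012, 7) ≈ -4287.4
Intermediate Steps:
X = Rational(-25, 7) (X = Add(Mul(-4, Rational(1, 7)), Mul(-3, 1)) = Add(Rational(-4, 7), -3) = Rational(-25, 7) ≈ -3.5714)
w = 0 (w = Add(-2, 2) = 0)
Function('N')(E) = Add(6, Mul(Rational(-75, 7), E)) (Function('N')(E) = Add(6, Mul(3, Mul(Rational(-25, 7), E))) = Add(6, Mul(Rational(-75, 7), E)))
Mul(Add(18, 146), Function('N')(Add(Mul(w, 1), 3))) = Mul(Add(18, 146), Add(6, Mul(Rational(-75, 7), Add(Mul(0, 1), 3)))) = Mul(164, Add(6, Mul(Rational(-75, 7), Add(0, 3)))) = Mul(164, Add(6, Mul(Rational(-75, 7), 3))) = Mul(164, Add(6, Rational(-225, 7))) = Mul(164, Rational(-183, 7)) = Rational(-30012, 7)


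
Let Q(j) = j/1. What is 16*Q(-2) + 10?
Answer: -22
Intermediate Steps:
Q(j) = j (Q(j) = j*1 = j)
16*Q(-2) + 10 = 16*(-2) + 10 = -32 + 10 = -22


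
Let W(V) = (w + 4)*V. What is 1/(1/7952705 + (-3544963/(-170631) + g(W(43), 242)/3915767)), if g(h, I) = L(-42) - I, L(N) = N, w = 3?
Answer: 5313609698968582785/110393094661685276962 ≈ 0.048134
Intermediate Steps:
W(V) = 7*V (W(V) = (3 + 4)*V = 7*V)
g(h, I) = -42 - I
1/(1/7952705 + (-3544963/(-170631) + g(W(43), 242)/3915767)) = 1/(1/7952705 + (-3544963/(-170631) + (-42 - 1*242)/3915767)) = 1/(1/7952705 + (-3544963*(-1/170631) + (-42 - 242)*(1/3915767))) = 1/(1/7952705 + (3544963/170631 - 284*1/3915767)) = 1/(1/7952705 + (3544963/170631 - 284/3915767)) = 1/(1/7952705 + 13881200672417/668151238977) = 1/(110393094661685276962/5313609698968582785) = 5313609698968582785/110393094661685276962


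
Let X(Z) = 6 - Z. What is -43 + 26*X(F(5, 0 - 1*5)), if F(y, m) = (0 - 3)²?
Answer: -121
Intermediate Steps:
F(y, m) = 9 (F(y, m) = (-3)² = 9)
-43 + 26*X(F(5, 0 - 1*5)) = -43 + 26*(6 - 1*9) = -43 + 26*(6 - 9) = -43 + 26*(-3) = -43 - 78 = -121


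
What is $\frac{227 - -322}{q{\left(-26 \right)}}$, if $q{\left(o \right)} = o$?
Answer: $- \frac{549}{26} \approx -21.115$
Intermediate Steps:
$\frac{227 - -322}{q{\left(-26 \right)}} = \frac{227 - -322}{-26} = \left(227 + 322\right) \left(- \frac{1}{26}\right) = 549 \left(- \frac{1}{26}\right) = - \frac{549}{26}$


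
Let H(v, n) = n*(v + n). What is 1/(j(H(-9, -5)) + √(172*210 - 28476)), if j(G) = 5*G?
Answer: 25/8204 - √39/8204 ≈ 0.0022861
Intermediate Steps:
H(v, n) = n*(n + v)
1/(j(H(-9, -5)) + √(172*210 - 28476)) = 1/(5*(-5*(-5 - 9)) + √(172*210 - 28476)) = 1/(5*(-5*(-14)) + √(36120 - 28476)) = 1/(5*70 + √7644) = 1/(350 + 14*√39)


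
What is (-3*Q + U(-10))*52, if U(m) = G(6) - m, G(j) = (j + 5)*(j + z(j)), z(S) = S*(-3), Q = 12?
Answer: -8216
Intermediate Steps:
z(S) = -3*S
G(j) = -2*j*(5 + j) (G(j) = (j + 5)*(j - 3*j) = (5 + j)*(-2*j) = -2*j*(5 + j))
U(m) = -132 - m (U(m) = 2*6*(-5 - 1*6) - m = 2*6*(-5 - 6) - m = 2*6*(-11) - m = -132 - m)
(-3*Q + U(-10))*52 = (-3*12 + (-132 - 1*(-10)))*52 = (-36 + (-132 + 10))*52 = (-36 - 122)*52 = -158*52 = -8216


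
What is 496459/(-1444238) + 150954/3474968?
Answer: -376791408815/1254670208596 ≈ -0.30031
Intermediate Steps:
496459/(-1444238) + 150954/3474968 = 496459*(-1/1444238) + 150954*(1/3474968) = -496459/1444238 + 75477/1737484 = -376791408815/1254670208596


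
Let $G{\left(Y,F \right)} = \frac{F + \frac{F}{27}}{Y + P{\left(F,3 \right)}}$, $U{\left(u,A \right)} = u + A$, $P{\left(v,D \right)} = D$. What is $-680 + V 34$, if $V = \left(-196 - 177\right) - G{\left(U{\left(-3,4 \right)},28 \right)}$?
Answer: $- \frac{367438}{27} \approx -13609.0$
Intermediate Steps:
$U{\left(u,A \right)} = A + u$
$G{\left(Y,F \right)} = \frac{28 F}{27 \left(3 + Y\right)}$ ($G{\left(Y,F \right)} = \frac{F + \frac{F}{27}}{Y + 3} = \frac{F + F \frac{1}{27}}{3 + Y} = \frac{F + \frac{F}{27}}{3 + Y} = \frac{\frac{28}{27} F}{3 + Y} = \frac{28 F}{27 \left(3 + Y\right)}$)
$V = - \frac{10267}{27}$ ($V = \left(-196 - 177\right) - \frac{28}{27} \cdot 28 \frac{1}{3 + \left(4 - 3\right)} = \left(-196 - 177\right) - \frac{28}{27} \cdot 28 \frac{1}{3 + 1} = -373 - \frac{28}{27} \cdot 28 \cdot \frac{1}{4} = -373 - \frac{196}{27} = - \frac{10267}{27} \approx -380.26$)
$-680 + V 34 = -680 - \frac{349078}{27} = - \frac{367438}{27}$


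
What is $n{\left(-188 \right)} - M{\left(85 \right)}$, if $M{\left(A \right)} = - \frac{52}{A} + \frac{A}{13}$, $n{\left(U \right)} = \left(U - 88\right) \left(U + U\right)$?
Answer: $\frac{114665931}{1105} \approx 1.0377 \cdot 10^{5}$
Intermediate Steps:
$n{\left(U \right)} = 2 U \left(-88 + U\right)$ ($n{\left(U \right)} = \left(U - 88\right) 2 U = \left(-88 + U\right) 2 U = 2 U \left(-88 + U\right)$)
$M{\left(A \right)} = - \frac{52}{A} + \frac{A}{13}$ ($M{\left(A \right)} = - \frac{52}{A} + A \frac{1}{13} = - \frac{52}{A} + \frac{A}{13}$)
$n{\left(-188 \right)} - M{\left(85 \right)} = 2 \left(-188\right) \left(-88 - 188\right) - \left(- \frac{52}{85} + \frac{1}{13} \cdot 85\right) = 2 \left(-188\right) \left(-276\right) - \left(\left(-52\right) \frac{1}{85} + \frac{85}{13}\right) = 103776 - \left(- \frac{52}{85} + \frac{85}{13}\right) = 103776 - \frac{6549}{1105} = \frac{114665931}{1105}$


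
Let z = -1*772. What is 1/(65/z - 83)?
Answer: -772/64141 ≈ -0.012036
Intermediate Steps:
z = -772
1/(65/z - 83) = 1/(65/(-772) - 83) = 1/(65*(-1/772) - 83) = 1/(-65/772 - 83) = 1/(-64141/772) = -772/64141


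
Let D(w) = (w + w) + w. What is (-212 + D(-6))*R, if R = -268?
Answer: 61640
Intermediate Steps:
D(w) = 3*w (D(w) = 2*w + w = 3*w)
(-212 + D(-6))*R = (-212 + 3*(-6))*(-268) = (-212 - 18)*(-268) = -230*(-268) = 61640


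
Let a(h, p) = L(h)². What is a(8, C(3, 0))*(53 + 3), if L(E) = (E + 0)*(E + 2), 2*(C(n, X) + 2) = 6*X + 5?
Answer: 358400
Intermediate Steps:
C(n, X) = ½ + 3*X (C(n, X) = -2 + (6*X + 5)/2 = -2 + (5 + 6*X)/2 = -2 + (5/2 + 3*X) = ½ + 3*X)
L(E) = E*(2 + E)
a(h, p) = h²*(2 + h)² (a(h, p) = (h*(2 + h))² = h²*(2 + h)²)
a(8, C(3, 0))*(53 + 3) = (8²*(2 + 8)²)*(53 + 3) = (64*10²)*56 = (64*100)*56 = 6400*56 = 358400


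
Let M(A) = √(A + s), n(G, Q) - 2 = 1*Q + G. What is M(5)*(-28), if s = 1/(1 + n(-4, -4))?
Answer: -56*√30/5 ≈ -61.345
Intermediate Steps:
n(G, Q) = 2 + G + Q (n(G, Q) = 2 + (1*Q + G) = 2 + (Q + G) = 2 + (G + Q) = 2 + G + Q)
s = -⅕ (s = 1/(1 + (2 - 4 - 4)) = 1/(1 - 6) = 1/(-5) = -⅕ ≈ -0.20000)
M(A) = √(-⅕ + A) (M(A) = √(A - ⅕) = √(-⅕ + A))
M(5)*(-28) = (√(-5 + 25*5)/5)*(-28) = (√(-5 + 125)/5)*(-28) = (√120/5)*(-28) = ((2*√30)/5)*(-28) = (2*√30/5)*(-28) = -56*√30/5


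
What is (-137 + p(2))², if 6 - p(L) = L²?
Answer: 18225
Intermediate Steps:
p(L) = 6 - L²
(-137 + p(2))² = (-137 + (6 - 1*2²))² = (-137 + (6 - 1*4))² = (-137 + (6 - 4))² = (-137 + 2)² = (-135)² = 18225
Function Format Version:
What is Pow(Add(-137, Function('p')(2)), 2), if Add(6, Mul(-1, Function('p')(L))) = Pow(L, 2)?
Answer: 18225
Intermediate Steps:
Function('p')(L) = Add(6, Mul(-1, Pow(L, 2)))
Pow(Add(-137, Function('p')(2)), 2) = Pow(Add(-137, Add(6, Mul(-1, Pow(2, 2)))), 2) = Pow(Add(-137, Add(6, Mul(-1, 4))), 2) = Pow(Add(-137, Add(6, -4)), 2) = Pow(Add(-137, 2), 2) = Pow(-135, 2) = 18225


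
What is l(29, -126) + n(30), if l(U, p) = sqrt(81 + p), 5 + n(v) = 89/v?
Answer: -61/30 + 3*I*sqrt(5) ≈ -2.0333 + 6.7082*I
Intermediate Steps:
n(v) = -5 + 89/v
l(29, -126) + n(30) = sqrt(81 - 126) + (-5 + 89/30) = sqrt(-45) + (-5 + 89*(1/30)) = 3*I*sqrt(5) + (-5 + 89/30) = 3*I*sqrt(5) - 61/30 = -61/30 + 3*I*sqrt(5)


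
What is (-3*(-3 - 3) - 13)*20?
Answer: 100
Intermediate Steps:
(-3*(-3 - 3) - 13)*20 = (-3*(-6) - 13)*20 = (18 - 13)*20 = 5*20 = 100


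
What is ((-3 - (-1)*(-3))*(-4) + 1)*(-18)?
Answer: -450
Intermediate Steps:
((-3 - (-1)*(-3))*(-4) + 1)*(-18) = ((-3 - 1*3)*(-4) + 1)*(-18) = ((-3 - 3)*(-4) + 1)*(-18) = (-6*(-4) + 1)*(-18) = (24 + 1)*(-18) = 25*(-18) = -450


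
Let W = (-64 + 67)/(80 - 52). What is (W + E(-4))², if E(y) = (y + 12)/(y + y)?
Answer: 625/784 ≈ 0.79719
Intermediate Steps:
E(y) = (12 + y)/(2*y) (E(y) = (12 + y)/((2*y)) = (12 + y)*(1/(2*y)) = (12 + y)/(2*y))
W = 3/28 ≈ 0.10714
(W + E(-4))² = (3/28 + (½)*(12 - 4)/(-4))² = (3/28 + (½)*(-¼)*8)² = (3/28 - 1)² = (-25/28)² = 625/784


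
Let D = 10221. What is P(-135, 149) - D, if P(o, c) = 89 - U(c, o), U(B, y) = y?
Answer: -9997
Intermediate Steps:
P(o, c) = 89 - o
P(-135, 149) - D = (89 - 1*(-135)) - 1*10221 = (89 + 135) - 10221 = 224 - 10221 = -9997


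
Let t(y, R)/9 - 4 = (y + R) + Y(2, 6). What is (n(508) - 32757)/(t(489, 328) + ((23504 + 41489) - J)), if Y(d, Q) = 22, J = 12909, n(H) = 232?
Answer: -32525/59671 ≈ -0.54507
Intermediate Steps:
t(y, R) = 234 + 9*R + 9*y (t(y, R) = 36 + 9*((y + R) + 22) = 36 + 9*((R + y) + 22) = 36 + 9*(22 + R + y) = 36 + (198 + 9*R + 9*y) = 234 + 9*R + 9*y)
(n(508) - 32757)/(t(489, 328) + ((23504 + 41489) - J)) = (232 - 32757)/((234 + 9*328 + 9*489) + ((23504 + 41489) - 1*12909)) = -32525/((234 + 2952 + 4401) + (64993 - 12909)) = -32525/(7587 + 52084) = -32525/59671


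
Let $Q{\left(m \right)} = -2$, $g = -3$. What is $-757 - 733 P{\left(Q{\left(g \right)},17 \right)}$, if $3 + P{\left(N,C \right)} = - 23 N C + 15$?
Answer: $-582759$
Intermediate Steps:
$P{\left(N,C \right)} = 12 - 23 C N$ ($P{\left(N,C \right)} = -3 + \left(- 23 N C + 15\right) = -3 - \left(-15 + 23 C N\right) = 12 - 23 C N$)
$-757 - 733 P{\left(Q{\left(g \right)},17 \right)} = -757 - 733 \left(12 - 391 \left(-2\right)\right) = -757 - 733 \left(12 + 782\right) = -757 - 582002 = -582759$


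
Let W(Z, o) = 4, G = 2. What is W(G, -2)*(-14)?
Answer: -56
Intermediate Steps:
W(G, -2)*(-14) = 4*(-14) = -56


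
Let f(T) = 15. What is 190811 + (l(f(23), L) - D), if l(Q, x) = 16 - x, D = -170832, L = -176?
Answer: 361835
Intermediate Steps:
190811 + (l(f(23), L) - D) = 190811 + ((16 - 1*(-176)) - 1*(-170832)) = 190811 + ((16 + 176) + 170832) = 190811 + (192 + 170832) = 190811 + 171024 = 361835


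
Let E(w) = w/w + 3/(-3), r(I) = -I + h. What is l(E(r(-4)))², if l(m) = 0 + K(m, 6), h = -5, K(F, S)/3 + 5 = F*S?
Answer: 225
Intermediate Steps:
K(F, S) = -15 + 3*F*S (K(F, S) = -15 + 3*(F*S) = -15 + 3*F*S)
r(I) = -5 - I (r(I) = -I - 5 = -5 - I)
E(w) = 0 (E(w) = 1 + 3*(-⅓) = 1 - 1 = 0)
l(m) = -15 + 18*m (l(m) = 0 + (-15 + 3*m*6) = 0 + (-15 + 18*m) = -15 + 18*m)
l(E(r(-4)))² = (-15 + 18*0)² = (-15 + 0)² = (-15)² = 225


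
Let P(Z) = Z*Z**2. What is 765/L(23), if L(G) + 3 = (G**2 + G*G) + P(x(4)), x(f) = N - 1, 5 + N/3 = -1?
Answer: -765/5804 ≈ -0.13181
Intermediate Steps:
N = -18 (N = -15 + 3*(-1) = -15 - 3 = -18)
x(f) = -19 (x(f) = -18 - 1 = -19)
P(Z) = Z**3
L(G) = -6862 + 2*G**2 (L(G) = -3 + ((G**2 + G*G) + (-19)**3) = -3 + ((G**2 + G**2) - 6859) = -3 + (2*G**2 - 6859) = -3 + (-6859 + 2*G**2) = -6862 + 2*G**2)
765/L(23) = 765/(-6862 + 2*23**2) = 765/(-6862 + 2*529) = 765/(-6862 + 1058) = 765/(-5804) = 765*(-1/5804) = -765/5804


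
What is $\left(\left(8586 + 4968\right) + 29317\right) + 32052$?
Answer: $74923$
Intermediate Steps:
$\left(\left(8586 + 4968\right) + 29317\right) + 32052 = \left(13554 + 29317\right) + 32052 = 42871 + 32052 = 74923$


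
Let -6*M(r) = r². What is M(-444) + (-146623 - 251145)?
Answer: -430624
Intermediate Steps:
M(r) = -r²/6
M(-444) + (-146623 - 251145) = -⅙*(-444)² + (-146623 - 251145) = -⅙*197136 - 397768 = -32856 - 397768 = -430624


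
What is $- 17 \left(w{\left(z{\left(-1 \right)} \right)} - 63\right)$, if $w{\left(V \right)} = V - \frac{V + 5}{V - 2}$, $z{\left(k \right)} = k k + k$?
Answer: $\frac{2057}{2} \approx 1028.5$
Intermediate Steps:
$z{\left(k \right)} = k + k^{2}$ ($z{\left(k \right)} = k^{2} + k = k + k^{2}$)
$w{\left(V \right)} = V - \frac{5 + V}{-2 + V}$
$- 17 \left(w{\left(z{\left(-1 \right)} \right)} - 63\right) = - 17 \left(\frac{-5 + \left(- (1 - 1)\right)^{2} - 3 \left(- (1 - 1)\right)}{-2 - \left(1 - 1\right)} - 63\right) = - 17 \left(\frac{-5 + \left(\left(-1\right) 0\right)^{2} - 3 \left(\left(-1\right) 0\right)}{-2 - 0} - 63\right) = - 17 \left(\frac{-5 + 0^{2} - 0}{-2 + 0} - 63\right) = - 17 \left(\frac{-5 + 0 + 0}{-2} - 63\right) = - 17 \left(\left(- \frac{1}{2}\right) \left(-5\right) - 63\right) = - 17 \left(\frac{5}{2} - 63\right) = \left(-17\right) \left(- \frac{121}{2}\right) = \frac{2057}{2}$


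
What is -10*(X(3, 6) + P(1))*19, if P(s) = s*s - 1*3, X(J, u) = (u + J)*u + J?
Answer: -10450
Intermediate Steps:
X(J, u) = J + u*(J + u) (X(J, u) = (J + u)*u + J = u*(J + u) + J = J + u*(J + u))
P(s) = -3 + s² (P(s) = s² - 3 = -3 + s²)
-10*(X(3, 6) + P(1))*19 = -10*((3 + 6² + 3*6) + (-3 + 1²))*19 = -10*((3 + 36 + 18) + (-3 + 1))*19 = -10*(57 - 2)*19 = -10*55*19 = -550*19 = -10450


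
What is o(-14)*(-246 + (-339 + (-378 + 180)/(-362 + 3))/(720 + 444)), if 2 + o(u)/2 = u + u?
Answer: 514594995/34823 ≈ 14777.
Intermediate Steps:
o(u) = -4 + 4*u (o(u) = -4 + 2*(u + u) = -4 + 2*(2*u) = -4 + 4*u)
o(-14)*(-246 + (-339 + (-378 + 180)/(-362 + 3))/(720 + 444)) = (-4 + 4*(-14))*(-246 + (-339 + (-378 + 180)/(-362 + 3))/(720 + 444)) = (-4 - 56)*(-246 + (-339 - 198/(-359))/1164) = -60*(-246 + (-339 - 198*(-1/359))*(1/1164)) = -60*(-246 + (-339 + 198/359)*(1/1164)) = -60*(-246 - 121503/359*1/1164) = -60*(-246 - 40501/139292) = -60*(-34306333/139292) = 514594995/34823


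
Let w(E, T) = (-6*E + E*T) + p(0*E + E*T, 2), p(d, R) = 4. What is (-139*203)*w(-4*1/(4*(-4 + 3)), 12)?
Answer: -282170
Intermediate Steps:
w(E, T) = 4 - 6*E + E*T (w(E, T) = (-6*E + E*T) + 4 = 4 - 6*E + E*T)
(-139*203)*w(-4*1/(4*(-4 + 3)), 12) = (-139*203)*(4 - (-24)/((-4 + 3)*4) - 4*1/(4*(-4 + 3))*12) = -28217*(4 - (-24)/((-1*4)) - 4/((-1*4))*12) = -28217*(4 - (-24)/(-4) - 4/(-4)*12) = -28217*(4 - (-24)*(-1)/4 - 4*(-1/4)*12) = -28217*(4 - 6*1 + 1*12) = -28217*(4 - 6 + 12) = -28217*10 = -282170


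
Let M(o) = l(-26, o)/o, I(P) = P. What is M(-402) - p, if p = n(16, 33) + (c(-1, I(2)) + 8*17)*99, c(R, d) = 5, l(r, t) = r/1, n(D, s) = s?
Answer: -2812379/201 ≈ -13992.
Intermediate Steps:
l(r, t) = r (l(r, t) = r*1 = r)
p = 13992 (p = 33 + (5 + 8*17)*99 = 33 + (5 + 136)*99 = 33 + 141*99 = 33 + 13959 = 13992)
M(o) = -26/o
M(-402) - p = -26/(-402) - 1*13992 = -26*(-1/402) - 13992 = 13/201 - 13992 = -2812379/201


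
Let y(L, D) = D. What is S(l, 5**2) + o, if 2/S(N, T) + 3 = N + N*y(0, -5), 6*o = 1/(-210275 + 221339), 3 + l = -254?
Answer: 133793/68043600 ≈ 0.0019663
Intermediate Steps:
l = -257 (l = -3 - 254 = -257)
o = 1/66384 (o = 1/(6*(-210275 + 221339)) = (1/6)/11064 = (1/6)*(1/11064) = 1/66384 ≈ 1.5064e-5)
S(N, T) = 2/(-3 - 4*N) (S(N, T) = 2/(-3 + (N + N*(-5))) = 2/(-3 + (N - 5*N)) = 2/(-3 - 4*N))
S(l, 5**2) + o = 2/(-3 - 4*(-257)) + 1/66384 = 2/(-3 + 1028) + 1/66384 = 2/1025 + 1/66384 = 133793/68043600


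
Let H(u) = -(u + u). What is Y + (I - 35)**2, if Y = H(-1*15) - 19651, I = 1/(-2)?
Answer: -73443/4 ≈ -18361.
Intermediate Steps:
H(u) = -2*u
I = -1/2 ≈ -0.50000
Y = -19621 (Y = -(-2)*15 - 19651 = -2*(-15) - 19651 = 30 - 19651 = -19621)
Y + (I - 35)**2 = -19621 + (-1/2 - 35)**2 = -19621 + (-71/2)**2 = -19621 + 5041/4 = -73443/4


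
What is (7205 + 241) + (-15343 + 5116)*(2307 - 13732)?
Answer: 116850921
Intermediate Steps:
(7205 + 241) + (-15343 + 5116)*(2307 - 13732) = 7446 - 10227*(-11425) = 7446 + 116843475 = 116850921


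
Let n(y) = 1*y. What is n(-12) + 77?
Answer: 65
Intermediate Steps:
n(y) = y
n(-12) + 77 = -12 + 77 = 65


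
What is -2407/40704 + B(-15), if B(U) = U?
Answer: -612967/40704 ≈ -15.059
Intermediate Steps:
-2407/40704 + B(-15) = -2407/40704 - 15 = -612967/40704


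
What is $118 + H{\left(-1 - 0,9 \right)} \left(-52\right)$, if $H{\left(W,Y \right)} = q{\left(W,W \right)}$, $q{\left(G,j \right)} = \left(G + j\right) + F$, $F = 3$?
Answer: $66$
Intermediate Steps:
$q{\left(G,j \right)} = 3 + G + j$ ($q{\left(G,j \right)} = \left(G + j\right) + 3 = 3 + G + j$)
$H{\left(W,Y \right)} = 3 + 2 W$ ($H{\left(W,Y \right)} = 3 + W + W = 3 + 2 W$)
$118 + H{\left(-1 - 0,9 \right)} \left(-52\right) = 118 + \left(3 + 2 \left(-1 - 0\right)\right) \left(-52\right) = 118 + \left(3 + 2 \left(-1 + 0\right)\right) \left(-52\right) = 118 + \left(3 + 2 \left(-1\right)\right) \left(-52\right) = 118 + \left(3 - 2\right) \left(-52\right) = 118 + 1 \left(-52\right) = 118 - 52 = 66$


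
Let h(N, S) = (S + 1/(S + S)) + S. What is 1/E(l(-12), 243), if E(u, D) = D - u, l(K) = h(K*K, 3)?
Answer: 6/1421 ≈ 0.0042224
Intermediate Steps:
h(N, S) = 1/(2*S) + 2*S (h(N, S) = (S + 1/(2*S)) + S = 1/(2*S) + 2*S)
l(K) = 37/6 (l(K) = (½)/3 + 2*3 = (½)*(⅓) + 6 = ⅙ + 6 = 37/6)
1/E(l(-12), 243) = 1/(243 - 1*37/6) = 1/(243 - 37/6) = 1/(1421/6) = 6/1421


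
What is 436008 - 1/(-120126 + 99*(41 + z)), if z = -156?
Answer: 57339848089/131511 ≈ 4.3601e+5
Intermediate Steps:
436008 - 1/(-120126 + 99*(41 + z)) = 436008 - 1/(-120126 + 99*(41 - 156)) = 436008 - 1/(-120126 + 99*(-115)) = 436008 - 1/(-120126 - 11385) = 436008 - 1/(-131511) = 436008 - 1*(-1/131511) = 436008 + 1/131511 = 57339848089/131511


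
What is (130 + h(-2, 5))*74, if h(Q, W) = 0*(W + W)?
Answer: 9620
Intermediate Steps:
h(Q, W) = 0 (h(Q, W) = 0*(2*W) = 0)
(130 + h(-2, 5))*74 = (130 + 0)*74 = 130*74 = 9620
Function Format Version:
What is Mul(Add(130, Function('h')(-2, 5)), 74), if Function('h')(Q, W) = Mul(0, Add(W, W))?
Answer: 9620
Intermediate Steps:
Function('h')(Q, W) = 0 (Function('h')(Q, W) = Mul(0, Mul(2, W)) = 0)
Mul(Add(130, Function('h')(-2, 5)), 74) = Mul(Add(130, 0), 74) = Mul(130, 74) = 9620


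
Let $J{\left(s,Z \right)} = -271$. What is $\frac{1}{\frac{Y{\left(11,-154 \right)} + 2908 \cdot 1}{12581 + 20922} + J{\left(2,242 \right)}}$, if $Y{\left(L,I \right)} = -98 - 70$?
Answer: $- \frac{33503}{9076573} \approx -0.0036912$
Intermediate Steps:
$Y{\left(L,I \right)} = -168$
$\frac{1}{\frac{Y{\left(11,-154 \right)} + 2908 \cdot 1}{12581 + 20922} + J{\left(2,242 \right)}} = \frac{1}{\frac{-168 + 2908 \cdot 1}{12581 + 20922} - 271} = \frac{1}{\frac{-168 + 2908}{33503} - 271} = \frac{1}{2740 \cdot \frac{1}{33503} - 271} = \frac{1}{\frac{2740}{33503} - 271} = \frac{1}{- \frac{9076573}{33503}} = - \frac{33503}{9076573}$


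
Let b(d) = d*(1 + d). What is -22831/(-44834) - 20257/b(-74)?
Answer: -196217319/60548317 ≈ -3.2407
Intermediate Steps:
-22831/(-44834) - 20257/b(-74) = -22831/(-44834) - 20257*(-1/(74*(1 - 74))) = -22831*(-1/44834) - 20257/((-74*(-73))) = 22831/44834 - 20257/5402 = -196217319/60548317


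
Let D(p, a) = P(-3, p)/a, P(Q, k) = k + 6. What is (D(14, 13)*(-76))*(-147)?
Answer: 223440/13 ≈ 17188.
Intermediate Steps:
P(Q, k) = 6 + k
D(p, a) = (6 + p)/a
(D(14, 13)*(-76))*(-147) = (((6 + 14)/13)*(-76))*(-147) = (((1/13)*20)*(-76))*(-147) = ((20/13)*(-76))*(-147) = -1520/13*(-147) = 223440/13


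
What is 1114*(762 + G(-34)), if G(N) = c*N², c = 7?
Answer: 9863356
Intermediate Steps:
G(N) = 7*N²
1114*(762 + G(-34)) = 1114*(762 + 7*(-34)²) = 1114*(762 + 7*1156) = 1114*(762 + 8092) = 1114*8854 = 9863356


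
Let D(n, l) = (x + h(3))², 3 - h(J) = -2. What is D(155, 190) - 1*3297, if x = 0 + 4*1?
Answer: -3216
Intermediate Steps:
h(J) = 5 (h(J) = 3 - 1*(-2) = 3 + 2 = 5)
x = 4 (x = 0 + 4 = 4)
D(n, l) = 81 (D(n, l) = (4 + 5)² = 9² = 81)
D(155, 190) - 1*3297 = 81 - 1*3297 = 81 - 3297 = -3216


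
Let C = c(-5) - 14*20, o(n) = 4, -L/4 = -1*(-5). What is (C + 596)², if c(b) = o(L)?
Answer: 102400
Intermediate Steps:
L = -20 (L = -(-4)*(-5) = -4*5 = -20)
c(b) = 4
C = -276 (C = 4 - 14*20 = 4 - 280 = -276)
(C + 596)² = (-276 + 596)² = 320² = 102400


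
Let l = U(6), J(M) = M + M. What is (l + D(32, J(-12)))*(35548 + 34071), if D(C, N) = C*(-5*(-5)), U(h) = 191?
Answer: 68992429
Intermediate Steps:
J(M) = 2*M
D(C, N) = 25*C (D(C, N) = C*25 = 25*C)
l = 191
(l + D(32, J(-12)))*(35548 + 34071) = (191 + 25*32)*(35548 + 34071) = (191 + 800)*69619 = 991*69619 = 68992429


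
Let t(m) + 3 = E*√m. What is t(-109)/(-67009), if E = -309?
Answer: 3/67009 + 309*I*√109/67009 ≈ 4.477e-5 + 0.048144*I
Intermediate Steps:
t(m) = -3 - 309*√m
t(-109)/(-67009) = (-3 - 309*I*√109)/(-67009) = (-3 - 309*I*√109)*(-1/67009) = 3/67009 + 309*I*√109/67009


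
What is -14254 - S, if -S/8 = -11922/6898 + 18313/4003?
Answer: -196481272906/13806347 ≈ -14231.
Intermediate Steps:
S = -314397232/13806347 (S = -8*(-11922/6898 + 18313/4003) = -8*(-11922*1/6898 + 18313*(1/4003)) = -8*(-5961/3449 + 18313/4003) = -8*39299654/13806347 = -314397232/13806347 ≈ -22.772)
-14254 - S = -14254 - 1*(-314397232/13806347) = -14254 + 314397232/13806347 = -196481272906/13806347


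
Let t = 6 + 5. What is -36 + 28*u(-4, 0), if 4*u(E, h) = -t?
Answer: -113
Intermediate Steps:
t = 11
u(E, h) = -11/4 (u(E, h) = (-1*11)/4 = (1/4)*(-11) = -11/4)
-36 + 28*u(-4, 0) = -36 + 28*(-11/4) = -36 - 77 = -113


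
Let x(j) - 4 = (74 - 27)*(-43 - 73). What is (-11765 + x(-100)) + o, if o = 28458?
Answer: 11245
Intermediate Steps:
x(j) = -5448 (x(j) = 4 + (74 - 27)*(-43 - 73) = 4 + 47*(-116) = 4 - 5452 = -5448)
(-11765 + x(-100)) + o = (-11765 - 5448) + 28458 = -17213 + 28458 = 11245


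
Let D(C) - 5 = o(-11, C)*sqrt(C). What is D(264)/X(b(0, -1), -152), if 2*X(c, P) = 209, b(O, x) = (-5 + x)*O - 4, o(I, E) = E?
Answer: 10/209 + 96*sqrt(66)/19 ≈ 41.096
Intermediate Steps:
b(O, x) = -4 + O*(-5 + x) (b(O, x) = O*(-5 + x) - 4 = -4 + O*(-5 + x))
X(c, P) = 209/2 (X(c, P) = (1/2)*209 = 209/2)
D(C) = 5 + C**(3/2) (D(C) = 5 + C*sqrt(C) = 5 + C**(3/2))
D(264)/X(b(0, -1), -152) = (5 + 264**(3/2))/(209/2) = (5 + 528*sqrt(66))*(2/209) = 10/209 + 96*sqrt(66)/19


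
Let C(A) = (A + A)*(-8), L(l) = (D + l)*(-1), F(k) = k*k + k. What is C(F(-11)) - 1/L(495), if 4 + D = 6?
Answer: -874719/497 ≈ -1760.0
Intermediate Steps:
D = 2 (D = -4 + 6 = 2)
F(k) = k + k**2 (F(k) = k**2 + k = k + k**2)
L(l) = -2 - l (L(l) = (2 + l)*(-1) = -2 - l)
C(A) = -16*A (C(A) = (2*A)*(-8) = -16*A)
C(F(-11)) - 1/L(495) = -(-176)*(1 - 11) - 1/(-2 - 1*495) = -(-176)*(-10) - 1/(-2 - 495) = -16*110 - 1/(-497) = -1760 - 1*(-1/497) = -1760 + 1/497 = -874719/497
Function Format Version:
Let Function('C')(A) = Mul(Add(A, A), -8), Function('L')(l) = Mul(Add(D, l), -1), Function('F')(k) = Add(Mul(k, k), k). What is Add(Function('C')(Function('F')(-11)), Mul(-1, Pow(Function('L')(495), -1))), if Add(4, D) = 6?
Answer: Rational(-874719, 497) ≈ -1760.0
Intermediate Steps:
D = 2 (D = Add(-4, 6) = 2)
Function('F')(k) = Add(k, Pow(k, 2)) (Function('F')(k) = Add(Pow(k, 2), k) = Add(k, Pow(k, 2)))
Function('L')(l) = Add(-2, Mul(-1, l)) (Function('L')(l) = Mul(Add(2, l), -1) = Add(-2, Mul(-1, l)))
Function('C')(A) = Mul(-16, A) (Function('C')(A) = Mul(Mul(2, A), -8) = Mul(-16, A))
Add(Function('C')(Function('F')(-11)), Mul(-1, Pow(Function('L')(495), -1))) = Add(Mul(-16, Mul(-11, Add(1, -11))), Mul(-1, Pow(Add(-2, Mul(-1, 495)), -1))) = Add(Mul(-16, Mul(-11, -10)), Mul(-1, Pow(Add(-2, -495), -1))) = Add(Mul(-16, 110), Mul(-1, Pow(-497, -1))) = Add(-1760, Mul(-1, Rational(-1, 497))) = Add(-1760, Rational(1, 497)) = Rational(-874719, 497)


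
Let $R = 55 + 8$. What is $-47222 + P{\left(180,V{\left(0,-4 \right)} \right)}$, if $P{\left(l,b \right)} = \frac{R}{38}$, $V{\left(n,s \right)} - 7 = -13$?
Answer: $- \frac{1794373}{38} \approx -47220.0$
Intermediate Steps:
$R = 63$
$V{\left(n,s \right)} = -6$ ($V{\left(n,s \right)} = 7 - 13 = -6$)
$P{\left(l,b \right)} = \frac{63}{38}$
$-47222 + P{\left(180,V{\left(0,-4 \right)} \right)} = -47222 + \frac{63}{38} = - \frac{1794373}{38}$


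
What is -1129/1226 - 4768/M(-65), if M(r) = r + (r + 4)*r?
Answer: -2562167/1195350 ≈ -2.1434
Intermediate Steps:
M(r) = r + r*(4 + r) (M(r) = r + (4 + r)*r = r + r*(4 + r))
-1129/1226 - 4768/M(-65) = -1129/1226 - 4768*(-1/(65*(5 - 65))) = -1129*1/1226 - 4768/((-65*(-60))) = -1129/1226 - 4768/3900 = -1129/1226 - 4768*1/3900 = -1129/1226 - 1192/975 = -2562167/1195350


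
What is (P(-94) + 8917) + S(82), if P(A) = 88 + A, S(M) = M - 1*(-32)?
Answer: 9025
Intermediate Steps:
S(M) = 32 + M (S(M) = M + 32 = 32 + M)
(P(-94) + 8917) + S(82) = ((88 - 94) + 8917) + (32 + 82) = (-6 + 8917) + 114 = 8911 + 114 = 9025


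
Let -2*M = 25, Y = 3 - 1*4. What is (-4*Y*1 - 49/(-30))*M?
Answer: -845/12 ≈ -70.417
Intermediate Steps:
Y = -1 (Y = 3 - 4 = -1)
M = -25/2 (M = -½*25 = -25/2 ≈ -12.500)
(-4*Y*1 - 49/(-30))*M = (-4*(-1)*1 - 49/(-30))*(-25/2) = (4*1 - 49*(-1/30))*(-25/2) = (4 + 49/30)*(-25/2) = (169/30)*(-25/2) = -845/12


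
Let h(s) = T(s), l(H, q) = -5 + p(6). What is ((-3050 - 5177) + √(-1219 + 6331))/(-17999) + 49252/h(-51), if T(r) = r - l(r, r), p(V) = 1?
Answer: -886100079/845953 - 6*√142/17999 ≈ -1047.5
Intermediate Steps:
l(H, q) = -4 (l(H, q) = -5 + 1 = -4)
T(r) = 4 + r (T(r) = r - 1*(-4) = r + 4 = 4 + r)
h(s) = 4 + s
((-3050 - 5177) + √(-1219 + 6331))/(-17999) + 49252/h(-51) = ((-3050 - 5177) + √(-1219 + 6331))/(-17999) + 49252/(4 - 51) = (-8227 + √5112)*(-1/17999) + 49252/(-47) = (-8227 + 6*√142)*(-1/17999) + 49252*(-1/47) = (8227/17999 - 6*√142/17999) - 49252/47 = -886100079/845953 - 6*√142/17999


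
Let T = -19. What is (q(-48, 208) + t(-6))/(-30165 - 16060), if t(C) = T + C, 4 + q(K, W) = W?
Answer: -179/46225 ≈ -0.0038724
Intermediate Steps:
q(K, W) = -4 + W
t(C) = -19 + C
(q(-48, 208) + t(-6))/(-30165 - 16060) = ((-4 + 208) + (-19 - 6))/(-30165 - 16060) = (204 - 25)/(-46225) = 179*(-1/46225) = -179/46225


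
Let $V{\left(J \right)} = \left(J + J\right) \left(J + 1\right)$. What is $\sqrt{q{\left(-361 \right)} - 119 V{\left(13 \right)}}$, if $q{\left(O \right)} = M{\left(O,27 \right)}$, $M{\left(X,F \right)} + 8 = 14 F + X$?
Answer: $i \sqrt{43307} \approx 208.1 i$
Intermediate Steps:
$M{\left(X,F \right)} = -8 + X + 14 F$ ($M{\left(X,F \right)} = -8 + \left(14 F + X\right) = -8 + \left(X + 14 F\right) = -8 + X + 14 F$)
$q{\left(O \right)} = 370 + O$ ($q{\left(O \right)} = -8 + O + 14 \cdot 27 = -8 + O + 378 = 370 + O$)
$V{\left(J \right)} = 2 J \left(1 + J\right)$
$\sqrt{q{\left(-361 \right)} - 119 V{\left(13 \right)}} = \sqrt{\left(370 - 361\right) - 119 \cdot 2 \cdot 13 \left(1 + 13\right)} = \sqrt{9 - 119 \cdot 2 \cdot 13 \cdot 14} = \sqrt{9 - 43316} = \sqrt{-43307} = i \sqrt{43307}$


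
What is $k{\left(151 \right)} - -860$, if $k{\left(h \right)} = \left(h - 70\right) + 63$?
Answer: $1004$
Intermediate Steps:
$k{\left(h \right)} = -7 + h$ ($k{\left(h \right)} = \left(-70 + h\right) + 63 = -7 + h$)
$k{\left(151 \right)} - -860 = \left(-7 + 151\right) - -860 = 144 + 860 = 1004$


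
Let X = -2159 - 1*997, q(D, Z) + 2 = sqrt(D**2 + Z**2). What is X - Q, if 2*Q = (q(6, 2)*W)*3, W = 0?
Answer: -3156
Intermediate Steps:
q(D, Z) = -2 + sqrt(D**2 + Z**2)
Q = 0 (Q = (((-2 + sqrt(6**2 + 2**2))*0)*3)/2 = (((-2 + sqrt(36 + 4))*0)*3)/2 = (((-2 + sqrt(40))*0)*3)/2 = (((-2 + 2*sqrt(10))*0)*3)/2 = (0*3)/2 = (1/2)*0 = 0)
X = -3156 (X = -2159 - 997 = -3156)
X - Q = -3156 - 1*0 = -3156 + 0 = -3156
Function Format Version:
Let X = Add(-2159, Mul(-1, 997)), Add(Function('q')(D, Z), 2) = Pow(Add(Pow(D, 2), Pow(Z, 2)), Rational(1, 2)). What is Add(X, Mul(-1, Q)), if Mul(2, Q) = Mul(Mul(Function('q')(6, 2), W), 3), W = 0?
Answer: -3156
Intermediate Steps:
Function('q')(D, Z) = Add(-2, Pow(Add(Pow(D, 2), Pow(Z, 2)), Rational(1, 2)))
Q = 0 (Q = Mul(Rational(1, 2), Mul(Mul(Add(-2, Pow(Add(Pow(6, 2), Pow(2, 2)), Rational(1, 2))), 0), 3)) = Mul(Rational(1, 2), Mul(Mul(Add(-2, Pow(Add(36, 4), Rational(1, 2))), 0), 3)) = Mul(Rational(1, 2), Mul(Mul(Add(-2, Pow(40, Rational(1, 2))), 0), 3)) = Mul(Rational(1, 2), Mul(Mul(Add(-2, Mul(2, Pow(10, Rational(1, 2)))), 0), 3)) = Mul(Rational(1, 2), Mul(0, 3)) = Mul(Rational(1, 2), 0) = 0)
X = -3156 (X = Add(-2159, -997) = -3156)
Add(X, Mul(-1, Q)) = Add(-3156, Mul(-1, 0)) = Add(-3156, 0) = -3156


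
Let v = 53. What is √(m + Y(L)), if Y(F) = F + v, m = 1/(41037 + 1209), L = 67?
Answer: √23796331574/14082 ≈ 10.954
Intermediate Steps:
m = 1/42246 ≈ 2.3671e-5
Y(F) = 53 + F (Y(F) = F + 53 = 53 + F)
√(m + Y(L)) = √(1/42246 + (53 + 67)) = √(1/42246 + 120) = √(5069521/42246) = √23796331574/14082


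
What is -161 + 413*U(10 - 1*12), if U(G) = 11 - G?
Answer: 5208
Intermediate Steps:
-161 + 413*U(10 - 1*12) = -161 + 413*(11 - (10 - 1*12)) = -161 + 413*(11 - (10 - 12)) = -161 + 413*(11 - 1*(-2)) = -161 + 413*(11 + 2) = -161 + 413*13 = -161 + 5369 = 5208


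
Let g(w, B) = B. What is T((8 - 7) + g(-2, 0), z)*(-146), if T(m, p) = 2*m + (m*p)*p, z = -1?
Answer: -438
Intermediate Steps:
T(m, p) = 2*m + m*p²
T((8 - 7) + g(-2, 0), z)*(-146) = (((8 - 7) + 0)*(2 + (-1)²))*(-146) = ((1 + 0)*(2 + 1))*(-146) = (1*3)*(-146) = 3*(-146) = -438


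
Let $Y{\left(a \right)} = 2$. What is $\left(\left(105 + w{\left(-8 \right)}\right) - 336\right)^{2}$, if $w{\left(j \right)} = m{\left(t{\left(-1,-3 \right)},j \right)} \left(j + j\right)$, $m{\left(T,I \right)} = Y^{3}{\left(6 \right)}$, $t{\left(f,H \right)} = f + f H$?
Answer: $128881$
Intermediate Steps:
$t{\left(f,H \right)} = f + H f$
$m{\left(T,I \right)} = 8$ ($m{\left(T,I \right)} = 2^{3} = 8$)
$w{\left(j \right)} = 16 j$ ($w{\left(j \right)} = 8 \left(j + j\right) = 8 \cdot 2 j = 16 j$)
$\left(\left(105 + w{\left(-8 \right)}\right) - 336\right)^{2} = \left(\left(105 + 16 \left(-8\right)\right) - 336\right)^{2} = \left(\left(105 - 128\right) - 336\right)^{2} = \left(-23 - 336\right)^{2} = \left(-359\right)^{2} = 128881$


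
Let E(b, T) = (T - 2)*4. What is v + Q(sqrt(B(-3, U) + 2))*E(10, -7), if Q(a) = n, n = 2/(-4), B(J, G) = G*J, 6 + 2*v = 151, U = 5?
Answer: 181/2 ≈ 90.500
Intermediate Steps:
v = 145/2 (v = -3 + (1/2)*151 = -3 + 151/2 = 145/2 ≈ 72.500)
E(b, T) = -8 + 4*T (E(b, T) = (-2 + T)*4 = -8 + 4*T)
n = -1/2 (n = 2*(-1/4) = -1/2 ≈ -0.50000)
Q(a) = -1/2
v + Q(sqrt(B(-3, U) + 2))*E(10, -7) = 145/2 - (-8 + 4*(-7))/2 = 145/2 - (-8 - 28)/2 = 145/2 - 1/2*(-36) = 145/2 + 18 = 181/2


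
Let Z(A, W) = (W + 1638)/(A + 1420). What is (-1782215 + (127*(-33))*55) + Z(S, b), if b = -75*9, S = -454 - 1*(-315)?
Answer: -859431119/427 ≈ -2.0127e+6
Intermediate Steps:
S = -139 (S = -454 + 315 = -139)
b = -675
Z(A, W) = (1638 + W)/(1420 + A)
(-1782215 + (127*(-33))*55) + Z(S, b) = (-1782215 + (127*(-33))*55) + (1638 - 675)/(1420 - 139) = (-1782215 - 4191*55) + 963/1281 = (-1782215 - 230505) + (1/1281)*963 = -2012720 + 321/427 = -859431119/427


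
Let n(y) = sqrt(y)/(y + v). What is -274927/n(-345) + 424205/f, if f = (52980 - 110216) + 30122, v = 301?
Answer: -424205/27114 - 12096788*I*sqrt(345)/345 ≈ -15.645 - 6.5127e+5*I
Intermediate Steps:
f = -27114 (f = -57236 + 30122 = -27114)
n(y) = sqrt(y)/(301 + y) (n(y) = sqrt(y)/(y + 301) = sqrt(y)/(301 + y))
-274927/n(-345) + 424205/f = -274927*(-I*sqrt(345)*(301 - 345)/345) + 424205/(-27114) = -274927*44*I*sqrt(345)/345 + 424205*(-1/27114) = -274927*44*I*sqrt(345)/345 - 424205/27114 = -12096788*I*sqrt(345)/345 - 424205/27114 = -424205/27114 - 12096788*I*sqrt(345)/345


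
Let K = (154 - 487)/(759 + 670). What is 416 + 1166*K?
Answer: 206186/1429 ≈ 144.29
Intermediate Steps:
K = -333/1429 ≈ -0.23303
416 + 1166*K = 416 + 1166*(-333/1429) = 416 - 388278/1429 = 206186/1429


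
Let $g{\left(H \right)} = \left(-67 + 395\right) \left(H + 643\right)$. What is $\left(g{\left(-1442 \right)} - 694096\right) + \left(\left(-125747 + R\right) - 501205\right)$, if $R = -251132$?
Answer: $-1834252$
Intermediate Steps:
$g{\left(H \right)} = 210904 + 328 H$ ($g{\left(H \right)} = 328 \left(643 + H\right) = 210904 + 328 H$)
$\left(g{\left(-1442 \right)} - 694096\right) + \left(\left(-125747 + R\right) - 501205\right) = \left(\left(210904 + 328 \left(-1442\right)\right) - 694096\right) - 878084 = \left(\left(210904 - 472976\right) - 694096\right) - 878084 = \left(-262072 - 694096\right) - 878084 = -956168 - 878084 = -1834252$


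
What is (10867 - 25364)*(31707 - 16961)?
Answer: -213772762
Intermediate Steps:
(10867 - 25364)*(31707 - 16961) = -14497*14746 = -213772762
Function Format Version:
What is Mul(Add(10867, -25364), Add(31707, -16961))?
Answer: -213772762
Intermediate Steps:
Mul(Add(10867, -25364), Add(31707, -16961)) = Mul(-14497, 14746) = -213772762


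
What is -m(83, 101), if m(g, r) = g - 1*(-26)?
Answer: -109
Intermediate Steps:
m(g, r) = 26 + g (m(g, r) = g + 26 = 26 + g)
-m(83, 101) = -(26 + 83) = -1*109 = -109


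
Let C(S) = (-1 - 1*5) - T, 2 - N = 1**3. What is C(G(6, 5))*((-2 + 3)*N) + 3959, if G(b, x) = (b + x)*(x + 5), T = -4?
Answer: 3957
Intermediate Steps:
N = 1 (N = 2 - 1*1**3 = 2 - 1*1 = 2 - 1 = 1)
G(b, x) = (5 + x)*(b + x) (G(b, x) = (b + x)*(5 + x) = (5 + x)*(b + x))
C(S) = -2 (C(S) = (-1 - 1*5) - 1*(-4) = (-1 - 5) + 4 = -6 + 4 = -2)
C(G(6, 5))*((-2 + 3)*N) + 3959 = -2*(-2 + 3) + 3959 = -2 + 3959 = 3957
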